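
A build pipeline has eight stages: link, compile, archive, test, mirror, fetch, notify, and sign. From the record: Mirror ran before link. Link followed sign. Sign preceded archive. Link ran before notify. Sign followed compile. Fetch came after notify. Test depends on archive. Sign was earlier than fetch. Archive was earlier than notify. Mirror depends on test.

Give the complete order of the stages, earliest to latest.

The constraints fix every adjacent pair, so only one ordering works:
compile → sign → archive → test → mirror → link → notify → fetch.

compile, sign, archive, test, mirror, link, notify, fetch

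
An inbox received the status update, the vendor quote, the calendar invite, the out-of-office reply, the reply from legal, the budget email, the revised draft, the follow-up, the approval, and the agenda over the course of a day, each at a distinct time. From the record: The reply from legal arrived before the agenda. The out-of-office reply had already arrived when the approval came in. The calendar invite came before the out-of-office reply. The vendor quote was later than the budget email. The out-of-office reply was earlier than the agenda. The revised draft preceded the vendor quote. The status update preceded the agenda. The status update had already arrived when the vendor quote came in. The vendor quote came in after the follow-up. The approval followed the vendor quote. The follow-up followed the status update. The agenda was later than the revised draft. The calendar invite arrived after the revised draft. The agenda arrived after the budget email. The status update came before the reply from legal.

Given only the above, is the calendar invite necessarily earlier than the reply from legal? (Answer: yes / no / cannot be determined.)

No chain of stated constraints runs from the calendar invite to the reply from legal, and none runs from the reply from legal to the calendar invite either.
So the relative order of the calendar invite and the reply from legal is not fixed by the given facts.

cannot be determined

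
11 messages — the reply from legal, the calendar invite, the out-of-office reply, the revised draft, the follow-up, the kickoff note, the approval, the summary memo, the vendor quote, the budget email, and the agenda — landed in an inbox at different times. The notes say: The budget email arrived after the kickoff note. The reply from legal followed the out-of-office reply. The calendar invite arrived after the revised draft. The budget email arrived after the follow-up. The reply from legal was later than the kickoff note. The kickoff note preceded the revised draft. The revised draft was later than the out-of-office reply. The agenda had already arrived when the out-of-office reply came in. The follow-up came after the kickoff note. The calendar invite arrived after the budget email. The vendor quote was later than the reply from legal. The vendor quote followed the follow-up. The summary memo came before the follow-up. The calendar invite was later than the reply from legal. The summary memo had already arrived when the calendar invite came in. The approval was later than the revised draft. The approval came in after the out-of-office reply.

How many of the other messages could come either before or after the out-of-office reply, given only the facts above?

4

Forced before the out-of-office reply: the agenda; forced after the out-of-office reply: the approval, the calendar invite, the reply from legal, the revised draft, and the vendor quote.
That leaves the budget email, the follow-up, the kickoff note, and the summary memo with no forced order relative to the out-of-office reply — 4.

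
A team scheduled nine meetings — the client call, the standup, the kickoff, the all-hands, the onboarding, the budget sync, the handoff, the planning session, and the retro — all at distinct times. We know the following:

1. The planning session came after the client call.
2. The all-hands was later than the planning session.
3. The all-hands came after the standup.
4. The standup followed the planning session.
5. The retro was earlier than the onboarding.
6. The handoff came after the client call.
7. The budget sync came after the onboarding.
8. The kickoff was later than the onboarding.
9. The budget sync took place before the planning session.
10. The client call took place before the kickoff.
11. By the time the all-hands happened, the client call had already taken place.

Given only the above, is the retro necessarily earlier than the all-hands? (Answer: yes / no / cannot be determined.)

yes

Chain the constraints: the retro → the onboarding → the budget sync → the planning session → the all-hands. Each link is directly stated, so the retro comes before the all-hands.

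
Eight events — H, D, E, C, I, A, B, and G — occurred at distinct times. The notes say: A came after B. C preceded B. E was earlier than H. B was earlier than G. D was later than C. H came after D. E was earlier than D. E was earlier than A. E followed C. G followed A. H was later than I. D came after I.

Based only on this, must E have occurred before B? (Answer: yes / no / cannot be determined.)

No chain of stated constraints runs from E to B, and none runs from B to E either.
So the relative order of E and B is not fixed by the given facts.

cannot be determined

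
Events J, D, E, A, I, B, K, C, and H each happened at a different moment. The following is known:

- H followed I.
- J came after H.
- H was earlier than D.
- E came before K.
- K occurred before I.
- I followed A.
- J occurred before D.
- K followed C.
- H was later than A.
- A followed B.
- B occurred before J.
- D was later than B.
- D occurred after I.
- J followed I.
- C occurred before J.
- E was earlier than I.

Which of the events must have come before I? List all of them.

Directly stated before I: A, E, and K.
B reaches I via B → A → I.
C reaches I via C → K → I.

A, B, C, E, K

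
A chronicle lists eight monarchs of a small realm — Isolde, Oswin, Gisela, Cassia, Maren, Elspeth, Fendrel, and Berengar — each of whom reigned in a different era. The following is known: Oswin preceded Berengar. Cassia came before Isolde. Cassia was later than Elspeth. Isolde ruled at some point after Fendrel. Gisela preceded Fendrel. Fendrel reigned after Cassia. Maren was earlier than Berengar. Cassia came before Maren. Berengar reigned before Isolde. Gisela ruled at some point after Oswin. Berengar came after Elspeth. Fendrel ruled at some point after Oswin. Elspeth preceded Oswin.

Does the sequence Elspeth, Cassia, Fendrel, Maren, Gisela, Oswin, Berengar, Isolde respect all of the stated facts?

The constraints require Oswin before Gisela, but in the proposed sequence Gisela appears ahead of Oswin. That one violation is enough.

no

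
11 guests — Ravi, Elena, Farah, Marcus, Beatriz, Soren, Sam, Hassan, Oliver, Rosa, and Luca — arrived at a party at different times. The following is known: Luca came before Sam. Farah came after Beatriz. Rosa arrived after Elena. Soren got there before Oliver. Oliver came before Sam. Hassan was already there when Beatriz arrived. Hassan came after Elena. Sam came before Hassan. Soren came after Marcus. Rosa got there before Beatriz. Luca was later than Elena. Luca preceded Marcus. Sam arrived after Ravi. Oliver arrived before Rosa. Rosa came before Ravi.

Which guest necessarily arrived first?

Elena has a chain of constraints placing them before every other guest, so Elena must be first.

Elena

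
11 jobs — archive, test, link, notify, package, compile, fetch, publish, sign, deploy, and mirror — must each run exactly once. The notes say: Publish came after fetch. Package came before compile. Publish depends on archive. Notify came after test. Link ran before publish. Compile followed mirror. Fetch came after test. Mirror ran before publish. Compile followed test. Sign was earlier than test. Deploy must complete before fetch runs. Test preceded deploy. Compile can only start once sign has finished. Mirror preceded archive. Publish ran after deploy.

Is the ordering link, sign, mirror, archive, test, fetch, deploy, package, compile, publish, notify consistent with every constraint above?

The constraints require deploy before fetch, but in the proposed sequence fetch appears ahead of deploy. That one violation is enough.

no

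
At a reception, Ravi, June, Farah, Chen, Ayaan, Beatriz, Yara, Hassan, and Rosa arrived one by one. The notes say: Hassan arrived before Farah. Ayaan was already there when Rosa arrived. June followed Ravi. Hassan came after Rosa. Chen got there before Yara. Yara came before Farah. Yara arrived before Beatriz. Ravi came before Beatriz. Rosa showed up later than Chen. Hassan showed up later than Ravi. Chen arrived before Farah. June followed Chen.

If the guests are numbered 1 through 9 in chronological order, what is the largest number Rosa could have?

Rosa must come before Farah and Hassan — 2 guests forced after them.
Everything else can be placed before Rosa in some valid order, so Rosa can sit as late as position 9 − 2 = 7.

7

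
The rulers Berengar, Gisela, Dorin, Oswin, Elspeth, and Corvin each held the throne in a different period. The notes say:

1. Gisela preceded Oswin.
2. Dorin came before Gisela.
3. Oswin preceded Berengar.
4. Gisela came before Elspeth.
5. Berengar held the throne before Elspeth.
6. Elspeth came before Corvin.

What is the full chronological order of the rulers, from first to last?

The constraints fix every adjacent pair, so only one ordering works:
Dorin → Gisela → Oswin → Berengar → Elspeth → Corvin.

Dorin, Gisela, Oswin, Berengar, Elspeth, Corvin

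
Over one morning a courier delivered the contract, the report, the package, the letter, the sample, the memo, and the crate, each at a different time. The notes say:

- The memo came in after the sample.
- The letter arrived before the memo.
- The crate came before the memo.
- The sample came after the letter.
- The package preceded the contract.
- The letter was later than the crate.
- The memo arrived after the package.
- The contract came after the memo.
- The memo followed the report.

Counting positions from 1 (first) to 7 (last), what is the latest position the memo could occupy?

The memo must come before the contract — 1 item forced after it.
Everything else can be placed before the memo in some valid order, so the memo can sit as late as position 7 − 1 = 6.

6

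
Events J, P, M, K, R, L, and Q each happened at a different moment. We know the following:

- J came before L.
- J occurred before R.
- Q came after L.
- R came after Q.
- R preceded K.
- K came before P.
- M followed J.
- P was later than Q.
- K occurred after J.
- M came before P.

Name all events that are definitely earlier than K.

Directly stated before K: J and R.
L reaches K via L → Q → R → K.
Q reaches K via Q → R → K.

J, L, Q, R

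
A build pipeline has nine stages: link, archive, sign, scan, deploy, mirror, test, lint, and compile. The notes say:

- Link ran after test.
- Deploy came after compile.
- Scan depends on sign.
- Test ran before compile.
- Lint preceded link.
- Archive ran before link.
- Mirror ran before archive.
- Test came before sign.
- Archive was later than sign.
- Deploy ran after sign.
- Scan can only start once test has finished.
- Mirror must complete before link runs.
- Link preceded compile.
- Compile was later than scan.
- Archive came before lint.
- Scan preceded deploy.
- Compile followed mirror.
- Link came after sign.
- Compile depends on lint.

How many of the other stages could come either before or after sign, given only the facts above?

1

Forced before sign: test; forced after sign: archive, compile, deploy, link, lint, and scan.
That leaves mirror with no forced order relative to sign — 1.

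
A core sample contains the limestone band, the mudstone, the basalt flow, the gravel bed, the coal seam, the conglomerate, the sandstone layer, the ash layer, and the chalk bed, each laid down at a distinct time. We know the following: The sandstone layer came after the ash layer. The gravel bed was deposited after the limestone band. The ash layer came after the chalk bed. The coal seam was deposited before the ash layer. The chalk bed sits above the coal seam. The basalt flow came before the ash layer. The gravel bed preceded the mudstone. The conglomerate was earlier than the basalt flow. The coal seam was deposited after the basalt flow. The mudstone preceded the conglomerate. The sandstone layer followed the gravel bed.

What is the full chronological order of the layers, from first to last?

the limestone band, the gravel bed, the mudstone, the conglomerate, the basalt flow, the coal seam, the chalk bed, the ash layer, the sandstone layer

The constraints fix every adjacent pair, so only one ordering works:
the limestone band → the gravel bed → the mudstone → the conglomerate → the basalt flow → the coal seam → the chalk bed → the ash layer → the sandstone layer.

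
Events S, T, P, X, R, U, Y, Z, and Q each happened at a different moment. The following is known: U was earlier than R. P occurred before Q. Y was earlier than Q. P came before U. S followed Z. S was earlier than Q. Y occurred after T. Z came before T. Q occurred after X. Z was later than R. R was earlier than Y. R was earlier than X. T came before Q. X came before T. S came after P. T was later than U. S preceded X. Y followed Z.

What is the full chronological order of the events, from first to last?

The constraints fix every adjacent pair, so only one ordering works:
P → U → R → Z → S → X → T → Y → Q.

P, U, R, Z, S, X, T, Y, Q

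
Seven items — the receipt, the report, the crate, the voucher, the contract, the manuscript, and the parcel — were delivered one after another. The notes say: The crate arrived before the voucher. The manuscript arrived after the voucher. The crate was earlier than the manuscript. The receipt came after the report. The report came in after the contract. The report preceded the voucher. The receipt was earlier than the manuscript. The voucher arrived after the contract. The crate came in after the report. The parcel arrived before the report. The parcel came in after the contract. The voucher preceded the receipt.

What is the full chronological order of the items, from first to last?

the contract, the parcel, the report, the crate, the voucher, the receipt, the manuscript

The constraints fix every adjacent pair, so only one ordering works:
the contract → the parcel → the report → the crate → the voucher → the receipt → the manuscript.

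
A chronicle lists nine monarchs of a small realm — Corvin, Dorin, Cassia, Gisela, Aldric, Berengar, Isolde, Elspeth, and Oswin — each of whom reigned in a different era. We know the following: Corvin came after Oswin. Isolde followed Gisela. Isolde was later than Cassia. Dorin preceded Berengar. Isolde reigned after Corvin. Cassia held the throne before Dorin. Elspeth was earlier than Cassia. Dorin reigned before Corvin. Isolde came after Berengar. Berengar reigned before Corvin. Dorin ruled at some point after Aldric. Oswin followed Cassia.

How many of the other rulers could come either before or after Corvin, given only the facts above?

1

Forced before Corvin: Aldric, Berengar, Cassia, Dorin, Elspeth, and Oswin; forced after Corvin: Isolde.
That leaves Gisela with no forced order relative to Corvin — 1.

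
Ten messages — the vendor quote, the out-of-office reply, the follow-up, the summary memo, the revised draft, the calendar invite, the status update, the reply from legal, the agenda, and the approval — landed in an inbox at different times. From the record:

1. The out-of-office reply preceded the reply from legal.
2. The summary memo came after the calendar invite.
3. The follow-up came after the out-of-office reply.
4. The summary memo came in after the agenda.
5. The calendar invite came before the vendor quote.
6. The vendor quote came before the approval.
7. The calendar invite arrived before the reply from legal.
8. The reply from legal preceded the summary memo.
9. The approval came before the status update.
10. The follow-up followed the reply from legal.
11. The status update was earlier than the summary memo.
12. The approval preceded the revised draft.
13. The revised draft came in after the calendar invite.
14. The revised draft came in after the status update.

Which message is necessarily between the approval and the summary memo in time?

the status update

Tracing the constraints gives the approval → the status update → the summary memo, so the status update sits after the approval and before the summary memo.
No other message is forced both after the approval and before the summary memo.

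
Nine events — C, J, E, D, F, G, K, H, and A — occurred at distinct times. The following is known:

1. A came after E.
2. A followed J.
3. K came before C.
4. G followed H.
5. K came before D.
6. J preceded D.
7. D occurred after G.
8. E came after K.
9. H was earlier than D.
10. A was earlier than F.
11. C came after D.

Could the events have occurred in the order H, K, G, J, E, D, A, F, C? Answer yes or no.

Check each stated constraint against the proposed order — e.g. H is ahead of D; K is ahead of C. Every pair is in the required order; nothing is violated.

yes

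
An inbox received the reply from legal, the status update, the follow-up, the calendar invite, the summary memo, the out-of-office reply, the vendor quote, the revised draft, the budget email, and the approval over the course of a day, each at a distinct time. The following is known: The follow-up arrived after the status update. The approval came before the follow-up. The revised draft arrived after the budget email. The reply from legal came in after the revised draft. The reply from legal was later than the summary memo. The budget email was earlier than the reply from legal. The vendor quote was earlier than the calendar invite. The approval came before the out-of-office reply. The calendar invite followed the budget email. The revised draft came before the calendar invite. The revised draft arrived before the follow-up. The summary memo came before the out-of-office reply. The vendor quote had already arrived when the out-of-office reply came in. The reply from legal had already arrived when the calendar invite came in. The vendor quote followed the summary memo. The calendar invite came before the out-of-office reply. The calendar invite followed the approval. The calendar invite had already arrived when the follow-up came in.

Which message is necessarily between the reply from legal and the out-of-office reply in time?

Tracing the constraints gives the reply from legal → the calendar invite → the out-of-office reply, so the calendar invite sits after the reply from legal and before the out-of-office reply.
No other message is forced both after the reply from legal and before the out-of-office reply.

the calendar invite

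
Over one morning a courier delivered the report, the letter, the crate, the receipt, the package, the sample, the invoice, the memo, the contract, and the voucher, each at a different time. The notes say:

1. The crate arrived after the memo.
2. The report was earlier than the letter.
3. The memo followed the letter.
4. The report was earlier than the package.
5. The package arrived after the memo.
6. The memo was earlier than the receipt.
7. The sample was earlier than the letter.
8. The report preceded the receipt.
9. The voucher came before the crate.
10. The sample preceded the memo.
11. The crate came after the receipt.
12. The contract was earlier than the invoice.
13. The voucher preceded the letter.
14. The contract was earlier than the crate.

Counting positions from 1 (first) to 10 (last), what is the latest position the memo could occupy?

7

The memo must come before the crate, the package, and the receipt — 3 items forced after it.
Everything else can be placed before the memo in some valid order, so the memo can sit as late as position 10 − 3 = 7.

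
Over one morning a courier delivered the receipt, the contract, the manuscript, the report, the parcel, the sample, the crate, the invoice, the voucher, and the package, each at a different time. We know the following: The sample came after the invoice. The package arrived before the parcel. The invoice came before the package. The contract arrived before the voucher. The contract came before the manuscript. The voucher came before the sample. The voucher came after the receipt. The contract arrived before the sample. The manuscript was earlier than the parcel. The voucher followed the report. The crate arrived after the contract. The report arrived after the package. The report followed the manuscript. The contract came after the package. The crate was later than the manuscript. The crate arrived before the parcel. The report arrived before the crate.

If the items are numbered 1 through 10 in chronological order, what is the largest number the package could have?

The package must come before the contract, the crate, the manuscript, the parcel, the report, the sample, and the voucher — 7 items forced after it.
Everything else can be placed before the package in some valid order, so the package can sit as late as position 10 − 7 = 3.

3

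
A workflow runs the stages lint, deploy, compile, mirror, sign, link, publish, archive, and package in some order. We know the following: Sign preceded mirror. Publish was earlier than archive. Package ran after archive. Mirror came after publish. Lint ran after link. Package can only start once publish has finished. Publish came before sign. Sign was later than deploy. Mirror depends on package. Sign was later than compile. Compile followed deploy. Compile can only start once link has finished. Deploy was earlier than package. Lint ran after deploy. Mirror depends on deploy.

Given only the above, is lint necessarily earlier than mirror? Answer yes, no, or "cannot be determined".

No chain of stated constraints runs from lint to mirror, and none runs from mirror to lint either.
So the relative order of lint and mirror is not fixed by the given facts.

cannot be determined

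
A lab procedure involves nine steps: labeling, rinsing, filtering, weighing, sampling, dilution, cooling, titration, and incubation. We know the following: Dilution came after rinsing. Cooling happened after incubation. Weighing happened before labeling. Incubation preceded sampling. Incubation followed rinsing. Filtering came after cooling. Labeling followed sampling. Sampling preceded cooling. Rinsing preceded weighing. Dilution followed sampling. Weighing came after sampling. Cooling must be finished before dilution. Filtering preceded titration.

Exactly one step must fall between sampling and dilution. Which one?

Tracing the constraints gives sampling → cooling → dilution, so cooling sits after sampling and before dilution.
No other step is forced both after sampling and before dilution.

cooling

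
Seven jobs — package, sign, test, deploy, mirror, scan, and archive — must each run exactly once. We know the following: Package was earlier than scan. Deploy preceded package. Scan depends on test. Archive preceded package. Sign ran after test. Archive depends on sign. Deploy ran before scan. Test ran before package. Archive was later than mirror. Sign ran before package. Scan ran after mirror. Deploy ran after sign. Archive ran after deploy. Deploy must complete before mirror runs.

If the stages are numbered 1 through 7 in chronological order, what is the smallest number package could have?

Archive, deploy, mirror, sign, and test must all come before package — 5 forced predecessors.
Nothing else is forced ahead of package, so its earliest slot is position 5 + 1 = 6.

6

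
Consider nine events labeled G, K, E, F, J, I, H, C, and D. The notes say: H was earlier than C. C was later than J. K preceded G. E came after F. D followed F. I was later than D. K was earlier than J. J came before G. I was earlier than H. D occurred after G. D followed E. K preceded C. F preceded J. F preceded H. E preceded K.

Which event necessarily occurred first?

F

F has a chain of constraints placing it before every other event, so F must be first.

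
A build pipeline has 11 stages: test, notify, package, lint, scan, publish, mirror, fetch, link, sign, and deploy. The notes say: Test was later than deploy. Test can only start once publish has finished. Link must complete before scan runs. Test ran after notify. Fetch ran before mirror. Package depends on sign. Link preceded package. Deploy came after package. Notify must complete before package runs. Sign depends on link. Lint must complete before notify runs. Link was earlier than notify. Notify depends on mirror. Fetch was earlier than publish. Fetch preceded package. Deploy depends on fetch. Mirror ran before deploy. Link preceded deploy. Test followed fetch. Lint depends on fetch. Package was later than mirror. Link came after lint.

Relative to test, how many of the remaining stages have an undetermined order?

Forced before test: deploy, fetch, link, lint, mirror, notify, package, publish, and sign.
That leaves scan with no forced order relative to test — 1.

1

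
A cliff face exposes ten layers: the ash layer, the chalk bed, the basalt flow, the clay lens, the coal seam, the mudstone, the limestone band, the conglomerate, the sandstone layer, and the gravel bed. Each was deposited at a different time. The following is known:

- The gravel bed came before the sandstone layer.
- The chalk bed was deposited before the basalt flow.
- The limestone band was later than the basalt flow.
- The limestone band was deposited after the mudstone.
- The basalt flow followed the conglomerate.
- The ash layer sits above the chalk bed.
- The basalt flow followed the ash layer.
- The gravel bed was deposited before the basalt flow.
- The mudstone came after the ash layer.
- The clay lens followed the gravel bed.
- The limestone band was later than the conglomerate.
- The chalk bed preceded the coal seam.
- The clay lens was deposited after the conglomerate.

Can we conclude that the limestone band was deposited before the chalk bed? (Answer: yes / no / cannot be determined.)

Tracing the constraints gives the chalk bed → the basalt flow → the limestone band, so the chalk bed must come before the limestone band.
That means the limestone band cannot be before the chalk bed.

no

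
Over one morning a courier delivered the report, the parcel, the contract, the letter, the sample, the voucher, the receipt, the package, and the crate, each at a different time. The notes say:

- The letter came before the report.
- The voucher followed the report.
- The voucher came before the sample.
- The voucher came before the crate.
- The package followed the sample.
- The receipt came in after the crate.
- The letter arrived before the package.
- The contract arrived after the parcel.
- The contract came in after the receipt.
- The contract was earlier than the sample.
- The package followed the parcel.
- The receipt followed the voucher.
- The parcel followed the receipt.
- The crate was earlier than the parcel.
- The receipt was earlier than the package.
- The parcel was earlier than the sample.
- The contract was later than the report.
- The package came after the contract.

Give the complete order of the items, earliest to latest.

The constraints fix every adjacent pair, so only one ordering works:
the letter → the report → the voucher → the crate → the receipt → the parcel → the contract → the sample → the package.

the letter, the report, the voucher, the crate, the receipt, the parcel, the contract, the sample, the package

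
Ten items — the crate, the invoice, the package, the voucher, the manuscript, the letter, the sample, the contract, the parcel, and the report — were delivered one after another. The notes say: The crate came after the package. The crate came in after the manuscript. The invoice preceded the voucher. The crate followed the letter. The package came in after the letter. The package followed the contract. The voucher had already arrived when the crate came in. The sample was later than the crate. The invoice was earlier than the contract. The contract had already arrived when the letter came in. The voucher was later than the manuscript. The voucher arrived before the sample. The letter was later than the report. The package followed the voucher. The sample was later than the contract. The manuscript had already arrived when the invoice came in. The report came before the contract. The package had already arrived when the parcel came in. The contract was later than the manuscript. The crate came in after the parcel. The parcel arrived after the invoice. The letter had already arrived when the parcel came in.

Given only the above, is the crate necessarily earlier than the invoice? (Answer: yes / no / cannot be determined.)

Tracing the constraints gives the invoice → the voucher → the crate, so the invoice must come before the crate.
That means the crate cannot be before the invoice.

no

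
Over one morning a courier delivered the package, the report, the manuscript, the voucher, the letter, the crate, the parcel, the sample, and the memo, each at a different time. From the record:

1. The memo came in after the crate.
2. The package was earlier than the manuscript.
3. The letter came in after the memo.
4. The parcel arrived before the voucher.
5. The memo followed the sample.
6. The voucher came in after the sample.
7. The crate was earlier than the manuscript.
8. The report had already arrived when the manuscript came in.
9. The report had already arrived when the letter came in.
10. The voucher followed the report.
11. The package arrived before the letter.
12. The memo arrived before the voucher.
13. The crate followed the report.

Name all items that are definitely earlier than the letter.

Directly stated before the letter: the memo, the package, and the report.
The crate reaches the letter via the crate → the memo → the letter.
The sample reaches the letter via the sample → the memo → the letter.
No chain forces the manuscript (or any of the others) ahead of the letter.

the crate, the memo, the package, the report, the sample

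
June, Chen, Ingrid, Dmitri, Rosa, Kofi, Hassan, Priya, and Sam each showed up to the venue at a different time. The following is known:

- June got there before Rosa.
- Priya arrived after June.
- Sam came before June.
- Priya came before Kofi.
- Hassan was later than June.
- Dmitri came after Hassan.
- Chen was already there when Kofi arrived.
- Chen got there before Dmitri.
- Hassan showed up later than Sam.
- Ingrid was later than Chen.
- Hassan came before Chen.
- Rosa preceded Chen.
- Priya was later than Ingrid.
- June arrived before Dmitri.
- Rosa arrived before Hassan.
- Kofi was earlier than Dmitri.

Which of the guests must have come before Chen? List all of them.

Hassan, June, Rosa, Sam

Directly stated before Chen: Hassan and Rosa.
June reaches Chen via June → Hassan → Chen.
Sam reaches Chen via Sam → Hassan → Chen.
No chain forces Kofi (or any of the others) ahead of Chen.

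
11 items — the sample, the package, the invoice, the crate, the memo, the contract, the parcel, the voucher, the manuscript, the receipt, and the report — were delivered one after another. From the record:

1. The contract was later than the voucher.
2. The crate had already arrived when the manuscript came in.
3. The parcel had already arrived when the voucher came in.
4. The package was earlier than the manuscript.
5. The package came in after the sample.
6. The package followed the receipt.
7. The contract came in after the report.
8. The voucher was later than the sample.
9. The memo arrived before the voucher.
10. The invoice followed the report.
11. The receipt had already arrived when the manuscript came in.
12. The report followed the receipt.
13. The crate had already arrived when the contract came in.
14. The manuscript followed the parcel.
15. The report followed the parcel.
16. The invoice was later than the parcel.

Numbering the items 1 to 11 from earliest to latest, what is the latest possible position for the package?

10

The package must come before the manuscript — 1 item forced after it.
Everything else can be placed before the package in some valid order, so the package can sit as late as position 11 − 1 = 10.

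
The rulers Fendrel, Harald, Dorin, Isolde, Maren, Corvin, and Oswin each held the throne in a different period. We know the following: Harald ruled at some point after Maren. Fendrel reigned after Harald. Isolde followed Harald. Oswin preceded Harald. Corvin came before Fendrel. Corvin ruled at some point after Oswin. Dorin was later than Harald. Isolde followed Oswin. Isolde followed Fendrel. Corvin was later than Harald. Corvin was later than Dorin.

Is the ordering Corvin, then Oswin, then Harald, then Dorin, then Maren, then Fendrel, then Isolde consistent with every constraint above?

no

The constraints require Oswin before Corvin, but in the proposed sequence Corvin appears ahead of Oswin. That one violation is enough.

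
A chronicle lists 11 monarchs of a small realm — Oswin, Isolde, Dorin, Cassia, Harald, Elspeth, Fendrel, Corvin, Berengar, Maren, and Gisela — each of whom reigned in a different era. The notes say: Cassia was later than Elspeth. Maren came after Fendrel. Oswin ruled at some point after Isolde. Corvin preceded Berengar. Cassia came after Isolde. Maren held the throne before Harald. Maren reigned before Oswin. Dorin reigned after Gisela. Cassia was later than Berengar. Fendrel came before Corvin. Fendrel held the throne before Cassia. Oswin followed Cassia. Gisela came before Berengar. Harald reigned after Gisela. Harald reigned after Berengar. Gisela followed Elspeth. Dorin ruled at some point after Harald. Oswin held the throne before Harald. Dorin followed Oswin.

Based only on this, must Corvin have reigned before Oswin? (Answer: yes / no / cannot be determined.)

yes

Chain the constraints: Corvin → Berengar → Cassia → Oswin. Each link is directly stated, so Corvin comes before Oswin.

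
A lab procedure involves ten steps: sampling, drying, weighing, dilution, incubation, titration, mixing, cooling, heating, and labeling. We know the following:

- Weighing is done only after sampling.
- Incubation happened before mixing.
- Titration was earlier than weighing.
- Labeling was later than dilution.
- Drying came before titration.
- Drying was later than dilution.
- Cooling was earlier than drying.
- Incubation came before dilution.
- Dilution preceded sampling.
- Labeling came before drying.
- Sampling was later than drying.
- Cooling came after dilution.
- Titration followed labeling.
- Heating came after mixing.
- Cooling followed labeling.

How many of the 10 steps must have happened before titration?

Directly stated before titration: drying and labeling.
Cooling reaches titration via cooling → drying → titration.
Dilution reaches titration via dilution → drying → titration.
Incubation reaches titration via incubation → dilution → drying → titration.
No chain forces heating (or any of the others) ahead of titration.
That's cooling, dilution, drying, incubation, and labeling — 5 in all.

5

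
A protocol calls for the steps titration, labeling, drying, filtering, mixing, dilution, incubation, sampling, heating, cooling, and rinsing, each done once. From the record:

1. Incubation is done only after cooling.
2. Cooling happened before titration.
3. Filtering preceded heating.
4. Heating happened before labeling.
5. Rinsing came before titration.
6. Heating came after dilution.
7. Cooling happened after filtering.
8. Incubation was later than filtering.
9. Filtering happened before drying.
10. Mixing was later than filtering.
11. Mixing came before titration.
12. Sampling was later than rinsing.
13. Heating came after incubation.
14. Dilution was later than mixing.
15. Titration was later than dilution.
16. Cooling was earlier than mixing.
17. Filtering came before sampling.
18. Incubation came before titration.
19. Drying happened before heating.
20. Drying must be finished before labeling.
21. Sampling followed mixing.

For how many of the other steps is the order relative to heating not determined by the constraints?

Forced before heating: cooling, dilution, drying, filtering, incubation, and mixing; forced after heating: labeling.
That leaves rinsing, sampling, and titration with no forced order relative to heating — 3.

3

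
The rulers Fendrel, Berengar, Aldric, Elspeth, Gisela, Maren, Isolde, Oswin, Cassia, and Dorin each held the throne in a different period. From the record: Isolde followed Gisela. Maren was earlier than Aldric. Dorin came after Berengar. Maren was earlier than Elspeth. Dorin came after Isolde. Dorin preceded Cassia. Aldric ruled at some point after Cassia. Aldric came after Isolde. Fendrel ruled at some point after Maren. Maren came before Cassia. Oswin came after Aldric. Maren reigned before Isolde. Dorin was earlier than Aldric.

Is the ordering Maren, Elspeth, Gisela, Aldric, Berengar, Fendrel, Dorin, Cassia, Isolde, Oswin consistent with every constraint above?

The constraints require Isolde before Dorin, but in the proposed sequence Dorin appears ahead of Isolde. That one violation is enough.

no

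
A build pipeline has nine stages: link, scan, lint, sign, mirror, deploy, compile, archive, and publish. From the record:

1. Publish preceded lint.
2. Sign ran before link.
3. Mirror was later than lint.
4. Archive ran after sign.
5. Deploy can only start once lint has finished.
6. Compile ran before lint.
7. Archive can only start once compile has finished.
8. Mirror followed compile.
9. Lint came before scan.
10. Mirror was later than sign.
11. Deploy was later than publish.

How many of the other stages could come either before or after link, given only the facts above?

7

Forced before link: sign.
That leaves archive, compile, deploy, lint, mirror, publish, and scan with no forced order relative to link — 7.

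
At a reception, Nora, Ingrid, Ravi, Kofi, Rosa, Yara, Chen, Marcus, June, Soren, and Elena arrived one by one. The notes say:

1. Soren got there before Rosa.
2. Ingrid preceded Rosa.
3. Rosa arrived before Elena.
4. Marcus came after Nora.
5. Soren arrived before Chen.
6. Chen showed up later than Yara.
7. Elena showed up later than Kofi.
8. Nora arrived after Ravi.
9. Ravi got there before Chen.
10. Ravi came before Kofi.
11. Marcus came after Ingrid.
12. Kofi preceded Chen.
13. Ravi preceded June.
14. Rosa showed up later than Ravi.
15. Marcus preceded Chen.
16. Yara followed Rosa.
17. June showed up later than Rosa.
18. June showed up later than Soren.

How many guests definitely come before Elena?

Directly stated before Elena: Kofi and Rosa.
Ingrid reaches Elena via Ingrid → Rosa → Elena.
Ravi reaches Elena via Ravi → Kofi → Elena.
Soren reaches Elena via Soren → Rosa → Elena.
No chain forces Marcus (or any of the others) ahead of Elena.
That's Ingrid, Kofi, Ravi, Rosa, and Soren — 5 in all.

5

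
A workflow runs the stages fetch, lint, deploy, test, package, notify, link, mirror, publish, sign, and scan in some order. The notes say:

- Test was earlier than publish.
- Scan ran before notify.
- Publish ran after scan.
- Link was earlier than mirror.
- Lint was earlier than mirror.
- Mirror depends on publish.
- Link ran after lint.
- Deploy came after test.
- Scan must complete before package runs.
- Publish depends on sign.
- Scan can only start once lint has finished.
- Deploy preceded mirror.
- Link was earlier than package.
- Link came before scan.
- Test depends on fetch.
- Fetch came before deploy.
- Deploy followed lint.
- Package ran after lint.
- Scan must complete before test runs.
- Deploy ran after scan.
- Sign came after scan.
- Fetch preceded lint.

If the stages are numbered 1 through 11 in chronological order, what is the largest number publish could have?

Publish must come before mirror — 1 stage forced after it.
Everything else can be placed before publish in some valid order, so publish can sit as late as position 11 − 1 = 10.

10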